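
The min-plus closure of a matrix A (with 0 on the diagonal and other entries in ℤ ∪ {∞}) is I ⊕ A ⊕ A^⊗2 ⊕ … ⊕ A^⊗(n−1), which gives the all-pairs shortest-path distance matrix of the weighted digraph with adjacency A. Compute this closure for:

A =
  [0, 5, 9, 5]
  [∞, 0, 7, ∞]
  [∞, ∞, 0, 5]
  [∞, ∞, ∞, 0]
Closure =
  [0, 5, 9, 5]
  [∞, 0, 7, 12]
  [∞, ∞, 0, 5]
  [∞, ∞, ∞, 0]

This is the Floyd-Warshall all-pairs shortest-path computation. For each intermediate vertex k = 0, 1, …, 3, update dist[i][j] ← min(dist[i][j], dist[i][k] + dist[k][j]). The final matrix gives, for each (i, j), the minimum total weight of any directed path from i to j (possibly empty when i = j).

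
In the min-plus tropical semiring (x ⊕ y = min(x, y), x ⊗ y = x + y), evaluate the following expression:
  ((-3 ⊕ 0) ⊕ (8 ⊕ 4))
((-3 ⊕ 0) ⊕ (8 ⊕ 4)) = -3

Expand innermost to outermost. Recall ⊕ takes the minimum of its arguments and ⊗ takes their sum. Working out the expression ((-3 ⊕ 0) ⊕ (8 ⊕ 4)) gives -3.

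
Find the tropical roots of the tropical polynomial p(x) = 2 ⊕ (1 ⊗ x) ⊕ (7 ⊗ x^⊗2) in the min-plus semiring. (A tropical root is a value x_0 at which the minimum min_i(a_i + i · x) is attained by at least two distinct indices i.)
Roots: {-6, 1}

Each tropical root is a break point of the lower envelope of the lines y = a_i + i · x (there are 3 lines, with slopes 0, 1, ..., 2). Only the lines that attain the minimum somewhere contribute to roots; other lines are dominated. Here the surviving (envelope) indices are i = 2, i = 1, i = 0.
Intersections between consecutive envelope lines give the roots: for adjacent envelope indices i < j the intersection is x = (a_i − a_j) / (j − i). Reading off the sorted break points: {-6, 1}.
Verification: at each break x_0, at least two indices attain the minimum of min_i(a_i + i · x_0).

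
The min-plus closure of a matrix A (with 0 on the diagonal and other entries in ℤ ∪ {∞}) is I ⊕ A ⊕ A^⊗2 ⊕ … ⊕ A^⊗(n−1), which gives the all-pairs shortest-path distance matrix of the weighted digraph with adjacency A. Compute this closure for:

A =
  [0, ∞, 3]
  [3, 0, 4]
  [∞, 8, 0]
Closure =
  [0, 11, 3]
  [3, 0, 4]
  [11, 8, 0]

This is the Floyd-Warshall all-pairs shortest-path computation. For each intermediate vertex k = 0, 1, …, 2, update dist[i][j] ← min(dist[i][j], dist[i][k] + dist[k][j]). The final matrix gives, for each (i, j), the minimum total weight of any directed path from i to j (possibly empty when i = j).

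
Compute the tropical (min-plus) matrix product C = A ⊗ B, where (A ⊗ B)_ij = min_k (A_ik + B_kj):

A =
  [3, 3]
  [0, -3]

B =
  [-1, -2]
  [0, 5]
A ⊗ B =
  [2, 1]
  [-3, -2]

Apply the min-plus product entry-by-entry:
  C[0][0] = min over k of (A[0][0] + B[0][0] = 3 + -1 = 2, A[0][1] + B[1][0] = 3 + 0 = 3) = 2 (attained at k = 0)
  C[0][1] = min over k of (A[0][0] + B[0][1] = 3 + -2 = 1, A[0][1] + B[1][1] = 3 + 5 = 8) = 1 (attained at k = 0)
  C[1][0] = min over k of (A[1][0] + B[0][0] = 0 + -1 = -1, A[1][1] + B[1][0] = -3 + 0 = -3) = -3 (attained at k = 1)
  C[1][1] = min over k of (A[1][0] + B[0][1] = 0 + -2 = -2, A[1][1] + B[1][1] = -3 + 5 = 2) = -2 (attained at k = 0)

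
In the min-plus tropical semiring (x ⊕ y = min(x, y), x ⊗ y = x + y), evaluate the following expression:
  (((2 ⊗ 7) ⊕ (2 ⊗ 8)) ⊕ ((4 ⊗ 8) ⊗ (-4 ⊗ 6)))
(((2 ⊗ 7) ⊕ (2 ⊗ 8)) ⊕ ((4 ⊗ 8) ⊗ (-4 ⊗ 6))) = 9

Expand innermost to outermost. Recall ⊕ takes the minimum of its arguments and ⊗ takes their sum. Working out the expression (((2 ⊗ 7) ⊕ (2 ⊗ 8)) ⊕ ((4 ⊗ 8) ⊗ (-4 ⊗ 6))) gives 9.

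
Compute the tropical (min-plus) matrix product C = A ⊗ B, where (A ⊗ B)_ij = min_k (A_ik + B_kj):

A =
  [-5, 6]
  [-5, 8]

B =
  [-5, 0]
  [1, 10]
A ⊗ B =
  [-10, -5]
  [-10, -5]

Apply the min-plus product entry-by-entry:
  C[0][0] = min over k of (A[0][0] + B[0][0] = -5 + -5 = -10, A[0][1] + B[1][0] = 6 + 1 = 7) = -10 (attained at k = 0)
  C[0][1] = min over k of (A[0][0] + B[0][1] = -5 + 0 = -5, A[0][1] + B[1][1] = 6 + 10 = 16) = -5 (attained at k = 0)
  C[1][0] = min over k of (A[1][0] + B[0][0] = -5 + -5 = -10, A[1][1] + B[1][0] = 8 + 1 = 9) = -10 (attained at k = 0)
  C[1][1] = min over k of (A[1][0] + B[0][1] = -5 + 0 = -5, A[1][1] + B[1][1] = 8 + 10 = 18) = -5 (attained at k = 0)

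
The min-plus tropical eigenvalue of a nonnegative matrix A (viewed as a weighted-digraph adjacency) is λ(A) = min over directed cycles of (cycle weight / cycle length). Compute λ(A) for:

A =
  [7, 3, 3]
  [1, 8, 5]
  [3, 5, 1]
λ(A) = 1

Enumerate directed cycles and compute their means (weight / length). Sample:
  cycle 0 → 0: weight = 7, length = 1, mean = 7/1 ≈ 7.000
  cycle 1 → 1: weight = 8, length = 1, mean = 8/1 ≈ 8.000
  cycle 2 → 2: weight = 1, length = 1, mean = 1/1 ≈ 1.000
  cycle 0 → 1 → 0: weight = 4, length = 2, mean = 4/2 ≈ 2.000
  cycle 0 → 2 → 0: weight = 6, length = 2, mean = 6/2 ≈ 3.000
  cycle 1 → 0 → 1: weight = 4, length = 2, mean = 4/2 ≈ 2.000
Minimum mean = 1.000, attained e.g. along the cycle 2 → 2 with weight 1 and length 1. So λ(A) = 1/1 = 1.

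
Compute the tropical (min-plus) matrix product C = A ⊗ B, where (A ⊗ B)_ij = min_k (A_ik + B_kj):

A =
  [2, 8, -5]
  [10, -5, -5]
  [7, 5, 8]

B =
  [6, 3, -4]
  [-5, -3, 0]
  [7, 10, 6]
A ⊗ B =
  [2, 5, -2]
  [-10, -8, -5]
  [0, 2, 3]

Apply the min-plus product entry-by-entry:
  C[0][0] = min over k of (A[0][0] + B[0][0] = 2 + 6 = 8, A[0][1] + B[1][0] = 8 + -5 = 3, A[0][2] + B[2][0] = -5 + 7 = 2) = 2 (attained at k = 2)
  C[0][1] = min over k of (A[0][0] + B[0][1] = 2 + 3 = 5, A[0][1] + B[1][1] = 8 + -3 = 5, A[0][2] + B[2][1] = -5 + 10 = 5) = 5 (attained at k = 0)
  C[0][2] = min over k of (A[0][0] + B[0][2] = 2 + -4 = -2, A[0][1] + B[1][2] = 8 + 0 = 8, A[0][2] + B[2][2] = -5 + 6 = 1) = -2 (attained at k = 0)
  C[1][0] = min over k of (A[1][0] + B[0][0] = 10 + 6 = 16, A[1][1] + B[1][0] = -5 + -5 = -10, A[1][2] + B[2][0] = -5 + 7 = 2) = -10 (attained at k = 1)
  C[1][1] = min over k of (A[1][0] + B[0][1] = 10 + 3 = 13, A[1][1] + B[1][1] = -5 + -3 = -8, A[1][2] + B[2][1] = -5 + 10 = 5) = -8 (attained at k = 1)
  C[1][2] = min over k of (A[1][0] + B[0][2] = 10 + -4 = 6, A[1][1] + B[1][2] = -5 + 0 = -5, A[1][2] + B[2][2] = -5 + 6 = 1) = -5 (attained at k = 1)
  C[2][0] = min over k of (A[2][0] + B[0][0] = 7 + 6 = 13, A[2][1] + B[1][0] = 5 + -5 = 0, A[2][2] + B[2][0] = 8 + 7 = 15) = 0 (attained at k = 1)
  C[2][1] = min over k of (A[2][0] + B[0][1] = 7 + 3 = 10, A[2][1] + B[1][1] = 5 + -3 = 2, A[2][2] + B[2][1] = 8 + 10 = 18) = 2 (attained at k = 1)
  C[2][2] = min over k of (A[2][0] + B[0][2] = 7 + -4 = 3, A[2][1] + B[1][2] = 5 + 0 = 5, A[2][2] + B[2][2] = 8 + 6 = 14) = 3 (attained at k = 0)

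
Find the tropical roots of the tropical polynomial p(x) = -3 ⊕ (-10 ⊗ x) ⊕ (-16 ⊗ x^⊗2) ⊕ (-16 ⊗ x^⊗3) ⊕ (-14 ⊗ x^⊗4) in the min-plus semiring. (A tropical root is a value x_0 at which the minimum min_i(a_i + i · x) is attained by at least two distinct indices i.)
Roots: {-2, 0, 6, 7}

Each tropical root is a break point of the lower envelope of the lines y = a_i + i · x (there are 5 lines, with slopes 0, 1, ..., 4). Only the lines that attain the minimum somewhere contribute to roots; other lines are dominated. Here the surviving (envelope) indices are i = 4, i = 3, i = 2, i = 1, i = 0.
Intersections between consecutive envelope lines give the roots: for adjacent envelope indices i < j the intersection is x = (a_i − a_j) / (j − i). Reading off the sorted break points: {-2, 0, 6, 7}.
Verification: at each break x_0, at least two indices attain the minimum of min_i(a_i + i · x_0).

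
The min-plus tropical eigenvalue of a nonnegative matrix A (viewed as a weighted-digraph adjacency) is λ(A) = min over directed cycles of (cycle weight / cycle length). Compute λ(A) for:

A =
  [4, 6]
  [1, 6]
λ(A) = 7/2

Enumerate directed cycles and compute their means (weight / length). Sample:
  cycle 0 → 0: weight = 4, length = 1, mean = 4/1 ≈ 4.000
  cycle 1 → 1: weight = 6, length = 1, mean = 6/1 ≈ 6.000
  cycle 0 → 1 → 0: weight = 7, length = 2, mean = 7/2 ≈ 3.500
  cycle 1 → 0 → 1: weight = 7, length = 2, mean = 7/2 ≈ 3.500
Minimum mean = 3.500, attained e.g. along the cycle 0 → 1 → 0 with weight 7 and length 2. So λ(A) = 7/2 = 7/2.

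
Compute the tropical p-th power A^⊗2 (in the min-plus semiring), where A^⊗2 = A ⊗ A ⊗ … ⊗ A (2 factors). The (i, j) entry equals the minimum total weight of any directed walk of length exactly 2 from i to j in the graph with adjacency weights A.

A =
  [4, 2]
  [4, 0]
A^⊗2 =
  [6, 2]
  [4, 0]

Each entry (A^⊗2)_ij equals the minimum over all length-2 walks i = v_0 → v_1 → … → v_2 = j of Σ_t A[v_t][v_{t+1}]. For example, for (i, j) = (0, 1) we minimise over 2 possible intermediate vertex sequences; the minimum is 2, attained along the walk 0 → 1 → 1.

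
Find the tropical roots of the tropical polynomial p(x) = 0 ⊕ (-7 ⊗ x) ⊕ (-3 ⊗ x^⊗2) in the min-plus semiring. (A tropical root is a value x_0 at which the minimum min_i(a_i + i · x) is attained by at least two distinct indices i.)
Roots: {-4, 7}

Each tropical root is a break point of the lower envelope of the lines y = a_i + i · x (there are 3 lines, with slopes 0, 1, ..., 2). Only the lines that attain the minimum somewhere contribute to roots; other lines are dominated. Here the surviving (envelope) indices are i = 2, i = 1, i = 0.
Intersections between consecutive envelope lines give the roots: for adjacent envelope indices i < j the intersection is x = (a_i − a_j) / (j − i). Reading off the sorted break points: {-4, 7}.
Verification: at each break x_0, at least two indices attain the minimum of min_i(a_i + i · x_0).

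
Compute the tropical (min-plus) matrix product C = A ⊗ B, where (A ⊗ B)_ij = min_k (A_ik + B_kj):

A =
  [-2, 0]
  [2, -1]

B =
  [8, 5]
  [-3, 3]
A ⊗ B =
  [-3, 3]
  [-4, 2]

Apply the min-plus product entry-by-entry:
  C[0][0] = min over k of (A[0][0] + B[0][0] = -2 + 8 = 6, A[0][1] + B[1][0] = 0 + -3 = -3) = -3 (attained at k = 1)
  C[0][1] = min over k of (A[0][0] + B[0][1] = -2 + 5 = 3, A[0][1] + B[1][1] = 0 + 3 = 3) = 3 (attained at k = 0)
  C[1][0] = min over k of (A[1][0] + B[0][0] = 2 + 8 = 10, A[1][1] + B[1][0] = -1 + -3 = -4) = -4 (attained at k = 1)
  C[1][1] = min over k of (A[1][0] + B[0][1] = 2 + 5 = 7, A[1][1] + B[1][1] = -1 + 3 = 2) = 2 (attained at k = 1)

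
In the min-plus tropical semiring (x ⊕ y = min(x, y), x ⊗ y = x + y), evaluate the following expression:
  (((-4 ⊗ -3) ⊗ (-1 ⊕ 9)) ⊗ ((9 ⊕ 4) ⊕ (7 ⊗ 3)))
(((-4 ⊗ -3) ⊗ (-1 ⊕ 9)) ⊗ ((9 ⊕ 4) ⊕ (7 ⊗ 3))) = -4

Expand innermost to outermost. Recall ⊕ takes the minimum of its arguments and ⊗ takes their sum. Working out the expression (((-4 ⊗ -3) ⊗ (-1 ⊕ 9)) ⊗ ((9 ⊕ 4) ⊕ (7 ⊗ 3))) gives -4.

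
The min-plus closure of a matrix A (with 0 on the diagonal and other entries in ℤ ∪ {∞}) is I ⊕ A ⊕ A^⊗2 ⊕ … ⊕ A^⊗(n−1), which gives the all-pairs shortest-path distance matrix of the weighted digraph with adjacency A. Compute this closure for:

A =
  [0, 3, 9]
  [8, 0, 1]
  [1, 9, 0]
Closure =
  [0, 3, 4]
  [2, 0, 1]
  [1, 4, 0]

This is the Floyd-Warshall all-pairs shortest-path computation. For each intermediate vertex k = 0, 1, …, 2, update dist[i][j] ← min(dist[i][j], dist[i][k] + dist[k][j]). The final matrix gives, for each (i, j), the minimum total weight of any directed path from i to j (possibly empty when i = j).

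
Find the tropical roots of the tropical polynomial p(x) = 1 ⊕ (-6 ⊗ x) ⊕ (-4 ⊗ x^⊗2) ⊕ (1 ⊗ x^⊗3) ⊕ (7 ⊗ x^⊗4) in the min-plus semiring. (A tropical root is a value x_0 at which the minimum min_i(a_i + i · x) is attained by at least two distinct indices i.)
Roots: {-6, -5, -2, 7}

Each tropical root is a break point of the lower envelope of the lines y = a_i + i · x (there are 5 lines, with slopes 0, 1, ..., 4). Only the lines that attain the minimum somewhere contribute to roots; other lines are dominated. Here the surviving (envelope) indices are i = 4, i = 3, i = 2, i = 1, i = 0.
Intersections between consecutive envelope lines give the roots: for adjacent envelope indices i < j the intersection is x = (a_i − a_j) / (j − i). Reading off the sorted break points: {-6, -5, -2, 7}.
Verification: at each break x_0, at least two indices attain the minimum of min_i(a_i + i · x_0).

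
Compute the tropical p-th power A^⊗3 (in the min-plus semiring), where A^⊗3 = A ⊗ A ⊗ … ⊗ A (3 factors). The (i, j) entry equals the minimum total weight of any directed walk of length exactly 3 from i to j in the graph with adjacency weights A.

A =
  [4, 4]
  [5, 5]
A^⊗3 =
  [12, 12]
  [13, 13]

Each entry (A^⊗3)_ij equals the minimum over all length-3 walks i = v_0 → v_1 → … → v_3 = j of Σ_t A[v_t][v_{t+1}]. For example, for (i, j) = (0, 1) we minimise over 4 possible intermediate vertex sequences; the minimum is 12, attained along the walk 0 → 0 → 0 → 1.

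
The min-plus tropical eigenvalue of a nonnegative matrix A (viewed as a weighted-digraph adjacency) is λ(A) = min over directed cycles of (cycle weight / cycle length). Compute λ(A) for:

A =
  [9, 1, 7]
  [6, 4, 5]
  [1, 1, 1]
λ(A) = 1

Enumerate directed cycles and compute their means (weight / length). Sample:
  cycle 0 → 0: weight = 9, length = 1, mean = 9/1 ≈ 9.000
  cycle 1 → 1: weight = 4, length = 1, mean = 4/1 ≈ 4.000
  cycle 2 → 2: weight = 1, length = 1, mean = 1/1 ≈ 1.000
  cycle 0 → 1 → 0: weight = 7, length = 2, mean = 7/2 ≈ 3.500
  cycle 0 → 2 → 0: weight = 8, length = 2, mean = 8/2 ≈ 4.000
  cycle 1 → 0 → 1: weight = 7, length = 2, mean = 7/2 ≈ 3.500
Minimum mean = 1.000, attained e.g. along the cycle 2 → 2 with weight 1 and length 1. So λ(A) = 1/1 = 1.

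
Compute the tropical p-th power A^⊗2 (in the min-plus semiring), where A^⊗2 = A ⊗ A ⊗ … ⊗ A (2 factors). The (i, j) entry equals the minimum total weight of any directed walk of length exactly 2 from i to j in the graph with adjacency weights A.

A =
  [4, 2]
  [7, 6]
A^⊗2 =
  [8, 6]
  [11, 9]

Each entry (A^⊗2)_ij equals the minimum over all length-2 walks i = v_0 → v_1 → … → v_2 = j of Σ_t A[v_t][v_{t+1}]. For example, for (i, j) = (0, 1) we minimise over 2 possible intermediate vertex sequences; the minimum is 6, attained along the walk 0 → 0 → 1.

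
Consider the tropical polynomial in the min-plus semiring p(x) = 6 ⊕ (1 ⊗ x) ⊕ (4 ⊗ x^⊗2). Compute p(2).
p(2) = 3

A tropical monomial a ⊗ x^⊗i evaluates to a + i · x. Evaluating each term at x = 2:
  Term 0 contributes 6 + 0 · 2 = 6
  Term 1 contributes 1 + 1 · 2 = 3
  Term 2 contributes 4 + 2 · 2 = 8
p(2) = ⊕ of these = min[6, 3, 8] = 3.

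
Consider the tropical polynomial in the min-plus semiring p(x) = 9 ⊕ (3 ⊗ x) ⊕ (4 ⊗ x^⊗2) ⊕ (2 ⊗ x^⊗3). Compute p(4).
p(4) = 7

A tropical monomial a ⊗ x^⊗i evaluates to a + i · x. Evaluating each term at x = 4:
  Term 0 contributes 9 + 0 · 4 = 9
  Term 1 contributes 3 + 1 · 4 = 7
  Term 2 contributes 4 + 2 · 4 = 12
  Term 3 contributes 2 + 3 · 4 = 14
p(4) = ⊕ of these = min[9, 7, 12, 14] = 7.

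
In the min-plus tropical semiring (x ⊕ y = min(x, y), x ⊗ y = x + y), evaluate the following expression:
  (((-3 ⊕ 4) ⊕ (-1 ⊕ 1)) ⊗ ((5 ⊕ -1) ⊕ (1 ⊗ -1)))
(((-3 ⊕ 4) ⊕ (-1 ⊕ 1)) ⊗ ((5 ⊕ -1) ⊕ (1 ⊗ -1))) = -4

Expand innermost to outermost. Recall ⊕ takes the minimum of its arguments and ⊗ takes their sum. Working out the expression (((-3 ⊕ 4) ⊕ (-1 ⊕ 1)) ⊗ ((5 ⊕ -1) ⊕ (1 ⊗ -1))) gives -4.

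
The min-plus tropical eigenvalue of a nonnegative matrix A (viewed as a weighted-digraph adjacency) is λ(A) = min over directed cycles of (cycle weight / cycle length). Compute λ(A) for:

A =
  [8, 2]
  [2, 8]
λ(A) = 2

Enumerate directed cycles and compute their means (weight / length). Sample:
  cycle 0 → 0: weight = 8, length = 1, mean = 8/1 ≈ 8.000
  cycle 1 → 1: weight = 8, length = 1, mean = 8/1 ≈ 8.000
  cycle 0 → 1 → 0: weight = 4, length = 2, mean = 4/2 ≈ 2.000
  cycle 1 → 0 → 1: weight = 4, length = 2, mean = 4/2 ≈ 2.000
Minimum mean = 2.000, attained e.g. along the cycle 0 → 1 → 0 with weight 4 and length 2. So λ(A) = 4/2 = 2.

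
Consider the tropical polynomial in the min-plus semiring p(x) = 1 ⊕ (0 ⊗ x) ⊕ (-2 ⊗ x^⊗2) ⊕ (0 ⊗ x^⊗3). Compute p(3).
p(3) = 1

A tropical monomial a ⊗ x^⊗i evaluates to a + i · x. Evaluating each term at x = 3:
  Term 0 contributes 1 + 0 · 3 = 1
  Term 1 contributes 0 + 1 · 3 = 3
  Term 2 contributes -2 + 2 · 3 = 4
  Term 3 contributes 0 + 3 · 3 = 9
p(3) = ⊕ of these = min[1, 3, 4, 9] = 1.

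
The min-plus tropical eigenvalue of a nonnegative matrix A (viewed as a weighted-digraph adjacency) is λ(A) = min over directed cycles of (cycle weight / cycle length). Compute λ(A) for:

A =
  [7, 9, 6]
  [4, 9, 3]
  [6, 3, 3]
λ(A) = 3

Enumerate directed cycles and compute their means (weight / length). Sample:
  cycle 0 → 0: weight = 7, length = 1, mean = 7/1 ≈ 7.000
  cycle 1 → 1: weight = 9, length = 1, mean = 9/1 ≈ 9.000
  cycle 2 → 2: weight = 3, length = 1, mean = 3/1 ≈ 3.000
  cycle 0 → 1 → 0: weight = 13, length = 2, mean = 13/2 ≈ 6.500
  cycle 0 → 2 → 0: weight = 12, length = 2, mean = 12/2 ≈ 6.000
  cycle 1 → 0 → 1: weight = 13, length = 2, mean = 13/2 ≈ 6.500
Minimum mean = 3.000, attained e.g. along the cycle 2 → 2 with weight 3 and length 1. So λ(A) = 3/1 = 3.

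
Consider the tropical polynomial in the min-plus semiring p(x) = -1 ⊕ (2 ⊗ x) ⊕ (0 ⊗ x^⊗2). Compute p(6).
p(6) = -1

A tropical monomial a ⊗ x^⊗i evaluates to a + i · x. Evaluating each term at x = 6:
  Term 0 contributes -1 + 0 · 6 = -1
  Term 1 contributes 2 + 1 · 6 = 8
  Term 2 contributes 0 + 2 · 6 = 12
p(6) = ⊕ of these = min[-1, 8, 12] = -1.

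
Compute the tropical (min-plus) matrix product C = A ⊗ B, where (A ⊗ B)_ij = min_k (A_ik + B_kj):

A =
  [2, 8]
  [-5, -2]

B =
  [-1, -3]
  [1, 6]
A ⊗ B =
  [1, -1]
  [-6, -8]

Apply the min-plus product entry-by-entry:
  C[0][0] = min over k of (A[0][0] + B[0][0] = 2 + -1 = 1, A[0][1] + B[1][0] = 8 + 1 = 9) = 1 (attained at k = 0)
  C[0][1] = min over k of (A[0][0] + B[0][1] = 2 + -3 = -1, A[0][1] + B[1][1] = 8 + 6 = 14) = -1 (attained at k = 0)
  C[1][0] = min over k of (A[1][0] + B[0][0] = -5 + -1 = -6, A[1][1] + B[1][0] = -2 + 1 = -1) = -6 (attained at k = 0)
  C[1][1] = min over k of (A[1][0] + B[0][1] = -5 + -3 = -8, A[1][1] + B[1][1] = -2 + 6 = 4) = -8 (attained at k = 0)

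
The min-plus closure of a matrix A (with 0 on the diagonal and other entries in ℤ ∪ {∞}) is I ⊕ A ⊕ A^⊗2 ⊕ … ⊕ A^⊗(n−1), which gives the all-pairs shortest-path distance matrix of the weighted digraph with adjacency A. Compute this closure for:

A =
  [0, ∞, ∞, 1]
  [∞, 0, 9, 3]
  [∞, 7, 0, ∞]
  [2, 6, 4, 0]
Closure =
  [0, 7, 5, 1]
  [5, 0, 7, 3]
  [12, 7, 0, 10]
  [2, 6, 4, 0]

This is the Floyd-Warshall all-pairs shortest-path computation. For each intermediate vertex k = 0, 1, …, 3, update dist[i][j] ← min(dist[i][j], dist[i][k] + dist[k][j]). The final matrix gives, for each (i, j), the minimum total weight of any directed path from i to j (possibly empty when i = j).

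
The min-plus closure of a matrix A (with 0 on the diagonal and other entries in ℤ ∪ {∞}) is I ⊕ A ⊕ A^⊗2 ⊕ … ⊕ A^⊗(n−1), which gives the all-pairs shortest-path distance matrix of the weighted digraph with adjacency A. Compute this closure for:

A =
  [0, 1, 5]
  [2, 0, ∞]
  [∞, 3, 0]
Closure =
  [0, 1, 5]
  [2, 0, 7]
  [5, 3, 0]

This is the Floyd-Warshall all-pairs shortest-path computation. For each intermediate vertex k = 0, 1, …, 2, update dist[i][j] ← min(dist[i][j], dist[i][k] + dist[k][j]). The final matrix gives, for each (i, j), the minimum total weight of any directed path from i to j (possibly empty when i = j).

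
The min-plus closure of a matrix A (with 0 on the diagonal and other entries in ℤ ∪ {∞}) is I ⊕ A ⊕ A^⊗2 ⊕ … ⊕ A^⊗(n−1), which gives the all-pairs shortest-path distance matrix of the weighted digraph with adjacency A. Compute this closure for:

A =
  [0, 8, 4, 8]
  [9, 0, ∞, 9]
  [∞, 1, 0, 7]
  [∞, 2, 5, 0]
Closure =
  [0, 5, 4, 8]
  [9, 0, 13, 9]
  [10, 1, 0, 7]
  [11, 2, 5, 0]

This is the Floyd-Warshall all-pairs shortest-path computation. For each intermediate vertex k = 0, 1, …, 3, update dist[i][j] ← min(dist[i][j], dist[i][k] + dist[k][j]). The final matrix gives, for each (i, j), the minimum total weight of any directed path from i to j (possibly empty when i = j).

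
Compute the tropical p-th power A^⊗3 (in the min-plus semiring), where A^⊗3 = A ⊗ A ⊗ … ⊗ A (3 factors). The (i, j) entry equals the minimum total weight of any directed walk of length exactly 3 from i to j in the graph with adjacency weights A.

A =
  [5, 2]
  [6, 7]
A^⊗3 =
  [13, 10]
  [14, 13]

Each entry (A^⊗3)_ij equals the minimum over all length-3 walks i = v_0 → v_1 → … → v_3 = j of Σ_t A[v_t][v_{t+1}]. For example, for (i, j) = (0, 1) we minimise over 4 possible intermediate vertex sequences; the minimum is 10, attained along the walk 0 → 1 → 0 → 1.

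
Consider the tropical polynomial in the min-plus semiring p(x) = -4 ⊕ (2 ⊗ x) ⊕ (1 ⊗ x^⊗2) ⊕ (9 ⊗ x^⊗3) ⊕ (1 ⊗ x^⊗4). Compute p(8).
p(8) = -4

A tropical monomial a ⊗ x^⊗i evaluates to a + i · x. Evaluating each term at x = 8:
  Term 0 contributes -4 + 0 · 8 = -4
  Term 1 contributes 2 + 1 · 8 = 10
  Term 2 contributes 1 + 2 · 8 = 17
  Term 3 contributes 9 + 3 · 8 = 33
  Term 4 contributes 1 + 4 · 8 = 33
p(8) = ⊕ of these = min[-4, 10, 17, 33, 33] = -4.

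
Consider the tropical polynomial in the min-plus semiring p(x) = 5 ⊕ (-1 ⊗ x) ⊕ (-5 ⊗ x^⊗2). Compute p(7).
p(7) = 5

A tropical monomial a ⊗ x^⊗i evaluates to a + i · x. Evaluating each term at x = 7:
  Term 0 contributes 5 + 0 · 7 = 5
  Term 1 contributes -1 + 1 · 7 = 6
  Term 2 contributes -5 + 2 · 7 = 9
p(7) = ⊕ of these = min[5, 6, 9] = 5.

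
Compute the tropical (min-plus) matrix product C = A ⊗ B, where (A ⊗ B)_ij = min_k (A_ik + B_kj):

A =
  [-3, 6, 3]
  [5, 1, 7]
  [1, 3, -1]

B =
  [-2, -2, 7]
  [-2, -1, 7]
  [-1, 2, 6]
A ⊗ B =
  [-5, -5, 4]
  [-1, 0, 8]
  [-2, -1, 5]

Apply the min-plus product entry-by-entry:
  C[0][0] = min over k of (A[0][0] + B[0][0] = -3 + -2 = -5, A[0][1] + B[1][0] = 6 + -2 = 4, A[0][2] + B[2][0] = 3 + -1 = 2) = -5 (attained at k = 0)
  C[0][1] = min over k of (A[0][0] + B[0][1] = -3 + -2 = -5, A[0][1] + B[1][1] = 6 + -1 = 5, A[0][2] + B[2][1] = 3 + 2 = 5) = -5 (attained at k = 0)
  C[0][2] = min over k of (A[0][0] + B[0][2] = -3 + 7 = 4, A[0][1] + B[1][2] = 6 + 7 = 13, A[0][2] + B[2][2] = 3 + 6 = 9) = 4 (attained at k = 0)
  C[1][0] = min over k of (A[1][0] + B[0][0] = 5 + -2 = 3, A[1][1] + B[1][0] = 1 + -2 = -1, A[1][2] + B[2][0] = 7 + -1 = 6) = -1 (attained at k = 1)
  C[1][1] = min over k of (A[1][0] + B[0][1] = 5 + -2 = 3, A[1][1] + B[1][1] = 1 + -1 = 0, A[1][2] + B[2][1] = 7 + 2 = 9) = 0 (attained at k = 1)
  C[1][2] = min over k of (A[1][0] + B[0][2] = 5 + 7 = 12, A[1][1] + B[1][2] = 1 + 7 = 8, A[1][2] + B[2][2] = 7 + 6 = 13) = 8 (attained at k = 1)
  C[2][0] = min over k of (A[2][0] + B[0][0] = 1 + -2 = -1, A[2][1] + B[1][0] = 3 + -2 = 1, A[2][2] + B[2][0] = -1 + -1 = -2) = -2 (attained at k = 2)
  C[2][1] = min over k of (A[2][0] + B[0][1] = 1 + -2 = -1, A[2][1] + B[1][1] = 3 + -1 = 2, A[2][2] + B[2][1] = -1 + 2 = 1) = -1 (attained at k = 0)
  C[2][2] = min over k of (A[2][0] + B[0][2] = 1 + 7 = 8, A[2][1] + B[1][2] = 3 + 7 = 10, A[2][2] + B[2][2] = -1 + 6 = 5) = 5 (attained at k = 2)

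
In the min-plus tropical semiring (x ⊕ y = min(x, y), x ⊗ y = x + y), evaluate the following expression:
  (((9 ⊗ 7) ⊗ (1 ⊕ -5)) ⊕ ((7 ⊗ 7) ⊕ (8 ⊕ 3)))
(((9 ⊗ 7) ⊗ (1 ⊕ -5)) ⊕ ((7 ⊗ 7) ⊕ (8 ⊕ 3))) = 3

Expand innermost to outermost. Recall ⊕ takes the minimum of its arguments and ⊗ takes their sum. Working out the expression (((9 ⊗ 7) ⊗ (1 ⊕ -5)) ⊕ ((7 ⊗ 7) ⊕ (8 ⊕ 3))) gives 3.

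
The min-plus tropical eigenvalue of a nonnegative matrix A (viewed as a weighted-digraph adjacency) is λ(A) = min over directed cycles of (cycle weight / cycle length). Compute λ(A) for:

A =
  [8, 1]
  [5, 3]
λ(A) = 3

Enumerate directed cycles and compute their means (weight / length). Sample:
  cycle 0 → 0: weight = 8, length = 1, mean = 8/1 ≈ 8.000
  cycle 1 → 1: weight = 3, length = 1, mean = 3/1 ≈ 3.000
  cycle 0 → 1 → 0: weight = 6, length = 2, mean = 6/2 ≈ 3.000
  cycle 1 → 0 → 1: weight = 6, length = 2, mean = 6/2 ≈ 3.000
Minimum mean = 3.000, attained e.g. along the cycle 1 → 1 with weight 3 and length 1. So λ(A) = 3/1 = 3.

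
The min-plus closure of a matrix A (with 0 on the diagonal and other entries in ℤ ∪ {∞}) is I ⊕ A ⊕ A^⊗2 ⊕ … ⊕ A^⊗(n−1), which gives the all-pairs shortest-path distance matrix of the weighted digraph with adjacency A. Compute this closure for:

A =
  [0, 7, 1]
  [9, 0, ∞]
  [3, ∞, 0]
Closure =
  [0, 7, 1]
  [9, 0, 10]
  [3, 10, 0]

This is the Floyd-Warshall all-pairs shortest-path computation. For each intermediate vertex k = 0, 1, …, 2, update dist[i][j] ← min(dist[i][j], dist[i][k] + dist[k][j]). The final matrix gives, for each (i, j), the minimum total weight of any directed path from i to j (possibly empty when i = j).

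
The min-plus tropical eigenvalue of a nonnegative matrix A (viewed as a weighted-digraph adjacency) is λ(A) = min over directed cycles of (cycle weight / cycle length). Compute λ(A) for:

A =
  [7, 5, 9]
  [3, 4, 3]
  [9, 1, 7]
λ(A) = 2

Enumerate directed cycles and compute their means (weight / length). Sample:
  cycle 0 → 0: weight = 7, length = 1, mean = 7/1 ≈ 7.000
  cycle 1 → 1: weight = 4, length = 1, mean = 4/1 ≈ 4.000
  cycle 2 → 2: weight = 7, length = 1, mean = 7/1 ≈ 7.000
  cycle 0 → 1 → 0: weight = 8, length = 2, mean = 8/2 ≈ 4.000
  cycle 0 → 2 → 0: weight = 18, length = 2, mean = 18/2 ≈ 9.000
  cycle 1 → 0 → 1: weight = 8, length = 2, mean = 8/2 ≈ 4.000
Minimum mean = 2.000, attained e.g. along the cycle 1 → 2 → 1 with weight 4 and length 2. So λ(A) = 4/2 = 2.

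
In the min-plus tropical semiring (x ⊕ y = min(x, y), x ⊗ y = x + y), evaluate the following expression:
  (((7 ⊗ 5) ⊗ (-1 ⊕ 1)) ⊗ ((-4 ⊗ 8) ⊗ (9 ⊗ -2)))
(((7 ⊗ 5) ⊗ (-1 ⊕ 1)) ⊗ ((-4 ⊗ 8) ⊗ (9 ⊗ -2))) = 22

Expand innermost to outermost. Recall ⊕ takes the minimum of its arguments and ⊗ takes their sum. Working out the expression (((7 ⊗ 5) ⊗ (-1 ⊕ 1)) ⊗ ((-4 ⊗ 8) ⊗ (9 ⊗ -2))) gives 22.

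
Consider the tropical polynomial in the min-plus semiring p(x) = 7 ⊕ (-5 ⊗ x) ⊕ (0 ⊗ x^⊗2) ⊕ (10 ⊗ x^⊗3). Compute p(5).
p(5) = 0

A tropical monomial a ⊗ x^⊗i evaluates to a + i · x. Evaluating each term at x = 5:
  Term 0 contributes 7 + 0 · 5 = 7
  Term 1 contributes -5 + 1 · 5 = 0
  Term 2 contributes 0 + 2 · 5 = 10
  Term 3 contributes 10 + 3 · 5 = 25
p(5) = ⊕ of these = min[7, 0, 10, 25] = 0.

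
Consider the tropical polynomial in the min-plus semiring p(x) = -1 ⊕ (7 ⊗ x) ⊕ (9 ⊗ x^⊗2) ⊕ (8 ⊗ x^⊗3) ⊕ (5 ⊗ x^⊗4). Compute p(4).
p(4) = -1

A tropical monomial a ⊗ x^⊗i evaluates to a + i · x. Evaluating each term at x = 4:
  Term 0 contributes -1 + 0 · 4 = -1
  Term 1 contributes 7 + 1 · 4 = 11
  Term 2 contributes 9 + 2 · 4 = 17
  Term 3 contributes 8 + 3 · 4 = 20
  Term 4 contributes 5 + 4 · 4 = 21
p(4) = ⊕ of these = min[-1, 11, 17, 20, 21] = -1.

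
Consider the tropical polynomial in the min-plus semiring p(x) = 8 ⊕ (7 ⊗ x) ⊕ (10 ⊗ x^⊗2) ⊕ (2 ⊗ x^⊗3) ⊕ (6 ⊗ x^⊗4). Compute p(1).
p(1) = 5

A tropical monomial a ⊗ x^⊗i evaluates to a + i · x. Evaluating each term at x = 1:
  Term 0 contributes 8 + 0 · 1 = 8
  Term 1 contributes 7 + 1 · 1 = 8
  Term 2 contributes 10 + 2 · 1 = 12
  Term 3 contributes 2 + 3 · 1 = 5
  Term 4 contributes 6 + 4 · 1 = 10
p(1) = ⊕ of these = min[8, 8, 12, 5, 10] = 5.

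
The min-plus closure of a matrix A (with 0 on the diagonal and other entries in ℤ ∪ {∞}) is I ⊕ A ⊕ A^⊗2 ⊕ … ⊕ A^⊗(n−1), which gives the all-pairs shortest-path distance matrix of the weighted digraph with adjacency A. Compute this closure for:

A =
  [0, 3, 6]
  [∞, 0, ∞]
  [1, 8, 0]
Closure =
  [0, 3, 6]
  [∞, 0, ∞]
  [1, 4, 0]

This is the Floyd-Warshall all-pairs shortest-path computation. For each intermediate vertex k = 0, 1, …, 2, update dist[i][j] ← min(dist[i][j], dist[i][k] + dist[k][j]). The final matrix gives, for each (i, j), the minimum total weight of any directed path from i to j (possibly empty when i = j).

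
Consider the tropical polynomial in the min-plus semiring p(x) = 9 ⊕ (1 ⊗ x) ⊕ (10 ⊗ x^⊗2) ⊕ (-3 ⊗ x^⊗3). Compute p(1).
p(1) = 0

A tropical monomial a ⊗ x^⊗i evaluates to a + i · x. Evaluating each term at x = 1:
  Term 0 contributes 9 + 0 · 1 = 9
  Term 1 contributes 1 + 1 · 1 = 2
  Term 2 contributes 10 + 2 · 1 = 12
  Term 3 contributes -3 + 3 · 1 = 0
p(1) = ⊕ of these = min[9, 2, 12, 0] = 0.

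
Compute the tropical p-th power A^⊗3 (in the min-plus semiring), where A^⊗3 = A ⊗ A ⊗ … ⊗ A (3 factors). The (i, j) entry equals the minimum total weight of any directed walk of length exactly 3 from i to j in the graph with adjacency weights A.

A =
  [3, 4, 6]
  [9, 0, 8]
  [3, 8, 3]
A^⊗3 =
  [9, 4, 12]
  [9, 0, 8]
  [9, 7, 9]

Each entry (A^⊗3)_ij equals the minimum over all length-3 walks i = v_0 → v_1 → … → v_3 = j of Σ_t A[v_t][v_{t+1}]. For example, for (i, j) = (0, 2) we minimise over 9 possible intermediate vertex sequences; the minimum is 12, attained along the walk 0 → 0 → 0 → 2.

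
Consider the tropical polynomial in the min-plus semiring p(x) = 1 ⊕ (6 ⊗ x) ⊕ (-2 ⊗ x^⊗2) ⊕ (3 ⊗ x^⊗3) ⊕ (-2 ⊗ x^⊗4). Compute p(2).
p(2) = 1

A tropical monomial a ⊗ x^⊗i evaluates to a + i · x. Evaluating each term at x = 2:
  Term 0 contributes 1 + 0 · 2 = 1
  Term 1 contributes 6 + 1 · 2 = 8
  Term 2 contributes -2 + 2 · 2 = 2
  Term 3 contributes 3 + 3 · 2 = 9
  Term 4 contributes -2 + 4 · 2 = 6
p(2) = ⊕ of these = min[1, 8, 2, 9, 6] = 1.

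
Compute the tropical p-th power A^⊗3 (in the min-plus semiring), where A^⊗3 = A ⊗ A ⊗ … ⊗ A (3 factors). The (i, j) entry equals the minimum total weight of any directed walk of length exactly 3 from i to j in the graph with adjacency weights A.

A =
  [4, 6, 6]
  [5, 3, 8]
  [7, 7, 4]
A^⊗3 =
  [12, 12, 14]
  [11, 9, 14]
  [15, 13, 12]

Each entry (A^⊗3)_ij equals the minimum over all length-3 walks i = v_0 → v_1 → … → v_3 = j of Σ_t A[v_t][v_{t+1}]. For example, for (i, j) = (0, 2) we minimise over 9 possible intermediate vertex sequences; the minimum is 14, attained along the walk 0 → 0 → 0 → 2.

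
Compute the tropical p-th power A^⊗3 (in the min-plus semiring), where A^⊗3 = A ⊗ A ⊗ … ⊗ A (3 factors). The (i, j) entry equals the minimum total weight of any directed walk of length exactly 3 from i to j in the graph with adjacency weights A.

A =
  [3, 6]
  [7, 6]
A^⊗3 =
  [9, 12]
  [13, 16]

Each entry (A^⊗3)_ij equals the minimum over all length-3 walks i = v_0 → v_1 → … → v_3 = j of Σ_t A[v_t][v_{t+1}]. For example, for (i, j) = (0, 1) we minimise over 4 possible intermediate vertex sequences; the minimum is 12, attained along the walk 0 → 0 → 0 → 1.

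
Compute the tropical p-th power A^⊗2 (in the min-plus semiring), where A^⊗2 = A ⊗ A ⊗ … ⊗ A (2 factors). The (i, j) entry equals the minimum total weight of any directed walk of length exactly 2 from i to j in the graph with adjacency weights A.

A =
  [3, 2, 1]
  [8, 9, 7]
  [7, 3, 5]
A^⊗2 =
  [6, 4, 4]
  [11, 10, 9]
  [10, 8, 8]

Each entry (A^⊗2)_ij equals the minimum over all length-2 walks i = v_0 → v_1 → … → v_2 = j of Σ_t A[v_t][v_{t+1}]. For example, for (i, j) = (0, 2) we minimise over 3 possible intermediate vertex sequences; the minimum is 4, attained along the walk 0 → 0 → 2.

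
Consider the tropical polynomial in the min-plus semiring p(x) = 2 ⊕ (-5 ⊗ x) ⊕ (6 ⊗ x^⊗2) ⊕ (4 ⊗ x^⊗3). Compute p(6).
p(6) = 1

A tropical monomial a ⊗ x^⊗i evaluates to a + i · x. Evaluating each term at x = 6:
  Term 0 contributes 2 + 0 · 6 = 2
  Term 1 contributes -5 + 1 · 6 = 1
  Term 2 contributes 6 + 2 · 6 = 18
  Term 3 contributes 4 + 3 · 6 = 22
p(6) = ⊕ of these = min[2, 1, 18, 22] = 1.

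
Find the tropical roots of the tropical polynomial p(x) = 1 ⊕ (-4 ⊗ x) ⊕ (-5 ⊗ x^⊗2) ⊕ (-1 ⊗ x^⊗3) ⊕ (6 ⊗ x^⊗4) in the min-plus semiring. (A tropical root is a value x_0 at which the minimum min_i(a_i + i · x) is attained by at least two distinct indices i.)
Roots: {-7, -4, 1, 5}

Each tropical root is a break point of the lower envelope of the lines y = a_i + i · x (there are 5 lines, with slopes 0, 1, ..., 4). Only the lines that attain the minimum somewhere contribute to roots; other lines are dominated. Here the surviving (envelope) indices are i = 4, i = 3, i = 2, i = 1, i = 0.
Intersections between consecutive envelope lines give the roots: for adjacent envelope indices i < j the intersection is x = (a_i − a_j) / (j − i). Reading off the sorted break points: {-7, -4, 1, 5}.
Verification: at each break x_0, at least two indices attain the minimum of min_i(a_i + i · x_0).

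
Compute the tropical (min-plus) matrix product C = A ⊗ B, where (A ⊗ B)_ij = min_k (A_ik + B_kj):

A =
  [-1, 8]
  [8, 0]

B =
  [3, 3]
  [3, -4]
A ⊗ B =
  [2, 2]
  [3, -4]

Apply the min-plus product entry-by-entry:
  C[0][0] = min over k of (A[0][0] + B[0][0] = -1 + 3 = 2, A[0][1] + B[1][0] = 8 + 3 = 11) = 2 (attained at k = 0)
  C[0][1] = min over k of (A[0][0] + B[0][1] = -1 + 3 = 2, A[0][1] + B[1][1] = 8 + -4 = 4) = 2 (attained at k = 0)
  C[1][0] = min over k of (A[1][0] + B[0][0] = 8 + 3 = 11, A[1][1] + B[1][0] = 0 + 3 = 3) = 3 (attained at k = 1)
  C[1][1] = min over k of (A[1][0] + B[0][1] = 8 + 3 = 11, A[1][1] + B[1][1] = 0 + -4 = -4) = -4 (attained at k = 1)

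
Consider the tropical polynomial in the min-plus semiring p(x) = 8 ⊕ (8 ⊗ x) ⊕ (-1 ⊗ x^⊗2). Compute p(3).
p(3) = 5

A tropical monomial a ⊗ x^⊗i evaluates to a + i · x. Evaluating each term at x = 3:
  Term 0 contributes 8 + 0 · 3 = 8
  Term 1 contributes 8 + 1 · 3 = 11
  Term 2 contributes -1 + 2 · 3 = 5
p(3) = ⊕ of these = min[8, 11, 5] = 5.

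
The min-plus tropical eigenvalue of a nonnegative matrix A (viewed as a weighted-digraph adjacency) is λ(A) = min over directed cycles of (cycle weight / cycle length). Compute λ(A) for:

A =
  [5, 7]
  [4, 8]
λ(A) = 5

Enumerate directed cycles and compute their means (weight / length). Sample:
  cycle 0 → 0: weight = 5, length = 1, mean = 5/1 ≈ 5.000
  cycle 1 → 1: weight = 8, length = 1, mean = 8/1 ≈ 8.000
  cycle 0 → 1 → 0: weight = 11, length = 2, mean = 11/2 ≈ 5.500
  cycle 1 → 0 → 1: weight = 11, length = 2, mean = 11/2 ≈ 5.500
Minimum mean = 5.000, attained e.g. along the cycle 0 → 0 with weight 5 and length 1. So λ(A) = 5/1 = 5.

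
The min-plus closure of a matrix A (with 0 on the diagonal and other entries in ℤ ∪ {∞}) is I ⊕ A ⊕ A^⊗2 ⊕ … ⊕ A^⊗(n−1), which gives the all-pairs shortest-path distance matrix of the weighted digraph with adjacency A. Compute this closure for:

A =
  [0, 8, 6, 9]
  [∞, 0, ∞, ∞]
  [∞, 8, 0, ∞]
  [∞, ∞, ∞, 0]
Closure =
  [0, 8, 6, 9]
  [∞, 0, ∞, ∞]
  [∞, 8, 0, ∞]
  [∞, ∞, ∞, 0]

This is the Floyd-Warshall all-pairs shortest-path computation. For each intermediate vertex k = 0, 1, …, 3, update dist[i][j] ← min(dist[i][j], dist[i][k] + dist[k][j]). The final matrix gives, for each (i, j), the minimum total weight of any directed path from i to j (possibly empty when i = j).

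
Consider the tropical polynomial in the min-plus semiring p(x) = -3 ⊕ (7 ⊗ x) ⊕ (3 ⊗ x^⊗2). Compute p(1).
p(1) = -3

A tropical monomial a ⊗ x^⊗i evaluates to a + i · x. Evaluating each term at x = 1:
  Term 0 contributes -3 + 0 · 1 = -3
  Term 1 contributes 7 + 1 · 1 = 8
  Term 2 contributes 3 + 2 · 1 = 5
p(1) = ⊕ of these = min[-3, 8, 5] = -3.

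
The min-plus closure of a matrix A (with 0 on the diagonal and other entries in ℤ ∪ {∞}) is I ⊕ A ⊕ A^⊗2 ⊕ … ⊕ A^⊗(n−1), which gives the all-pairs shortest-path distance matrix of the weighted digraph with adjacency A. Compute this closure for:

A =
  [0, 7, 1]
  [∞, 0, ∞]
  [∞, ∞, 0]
Closure =
  [0, 7, 1]
  [∞, 0, ∞]
  [∞, ∞, 0]

This is the Floyd-Warshall all-pairs shortest-path computation. For each intermediate vertex k = 0, 1, …, 2, update dist[i][j] ← min(dist[i][j], dist[i][k] + dist[k][j]). The final matrix gives, for each (i, j), the minimum total weight of any directed path from i to j (possibly empty when i = j).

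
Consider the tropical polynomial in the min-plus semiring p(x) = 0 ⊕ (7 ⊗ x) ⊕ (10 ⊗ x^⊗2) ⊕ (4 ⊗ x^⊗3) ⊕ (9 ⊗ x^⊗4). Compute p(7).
p(7) = 0

A tropical monomial a ⊗ x^⊗i evaluates to a + i · x. Evaluating each term at x = 7:
  Term 0 contributes 0 + 0 · 7 = 0
  Term 1 contributes 7 + 1 · 7 = 14
  Term 2 contributes 10 + 2 · 7 = 24
  Term 3 contributes 4 + 3 · 7 = 25
  Term 4 contributes 9 + 4 · 7 = 37
p(7) = ⊕ of these = min[0, 14, 24, 25, 37] = 0.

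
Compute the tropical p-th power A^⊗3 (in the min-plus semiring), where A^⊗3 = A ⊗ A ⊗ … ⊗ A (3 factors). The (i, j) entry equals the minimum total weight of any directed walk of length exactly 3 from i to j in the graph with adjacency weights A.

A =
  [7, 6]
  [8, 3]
A^⊗3 =
  [17, 12]
  [14, 9]

Each entry (A^⊗3)_ij equals the minimum over all length-3 walks i = v_0 → v_1 → … → v_3 = j of Σ_t A[v_t][v_{t+1}]. For example, for (i, j) = (0, 1) we minimise over 4 possible intermediate vertex sequences; the minimum is 12, attained along the walk 0 → 1 → 1 → 1.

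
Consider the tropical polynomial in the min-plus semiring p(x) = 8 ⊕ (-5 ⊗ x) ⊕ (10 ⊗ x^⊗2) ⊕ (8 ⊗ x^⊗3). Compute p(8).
p(8) = 3

A tropical monomial a ⊗ x^⊗i evaluates to a + i · x. Evaluating each term at x = 8:
  Term 0 contributes 8 + 0 · 8 = 8
  Term 1 contributes -5 + 1 · 8 = 3
  Term 2 contributes 10 + 2 · 8 = 26
  Term 3 contributes 8 + 3 · 8 = 32
p(8) = ⊕ of these = min[8, 3, 26, 32] = 3.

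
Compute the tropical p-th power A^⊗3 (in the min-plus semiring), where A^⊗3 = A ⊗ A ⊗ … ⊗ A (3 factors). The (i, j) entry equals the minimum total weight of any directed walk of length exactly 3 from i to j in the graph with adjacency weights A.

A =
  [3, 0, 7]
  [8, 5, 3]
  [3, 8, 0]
A^⊗3 =
  [6, 6, 3]
  [6, 6, 3]
  [3, 3, 0]

Each entry (A^⊗3)_ij equals the minimum over all length-3 walks i = v_0 → v_1 → … → v_3 = j of Σ_t A[v_t][v_{t+1}]. For example, for (i, j) = (0, 2) we minimise over 9 possible intermediate vertex sequences; the minimum is 3, attained along the walk 0 → 1 → 2 → 2.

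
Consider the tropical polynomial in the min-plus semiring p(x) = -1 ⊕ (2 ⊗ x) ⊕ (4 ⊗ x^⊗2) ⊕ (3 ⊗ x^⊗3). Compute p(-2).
p(-2) = -3

A tropical monomial a ⊗ x^⊗i evaluates to a + i · x. Evaluating each term at x = -2:
  Term 0 contributes -1 + 0 · -2 = -1
  Term 1 contributes 2 + 1 · -2 = 0
  Term 2 contributes 4 + 2 · -2 = 0
  Term 3 contributes 3 + 3 · -2 = -3
p(-2) = ⊕ of these = min[-1, 0, 0, -3] = -3.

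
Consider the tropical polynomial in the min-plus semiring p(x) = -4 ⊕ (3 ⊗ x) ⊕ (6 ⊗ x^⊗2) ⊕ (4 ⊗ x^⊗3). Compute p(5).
p(5) = -4

A tropical monomial a ⊗ x^⊗i evaluates to a + i · x. Evaluating each term at x = 5:
  Term 0 contributes -4 + 0 · 5 = -4
  Term 1 contributes 3 + 1 · 5 = 8
  Term 2 contributes 6 + 2 · 5 = 16
  Term 3 contributes 4 + 3 · 5 = 19
p(5) = ⊕ of these = min[-4, 8, 16, 19] = -4.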